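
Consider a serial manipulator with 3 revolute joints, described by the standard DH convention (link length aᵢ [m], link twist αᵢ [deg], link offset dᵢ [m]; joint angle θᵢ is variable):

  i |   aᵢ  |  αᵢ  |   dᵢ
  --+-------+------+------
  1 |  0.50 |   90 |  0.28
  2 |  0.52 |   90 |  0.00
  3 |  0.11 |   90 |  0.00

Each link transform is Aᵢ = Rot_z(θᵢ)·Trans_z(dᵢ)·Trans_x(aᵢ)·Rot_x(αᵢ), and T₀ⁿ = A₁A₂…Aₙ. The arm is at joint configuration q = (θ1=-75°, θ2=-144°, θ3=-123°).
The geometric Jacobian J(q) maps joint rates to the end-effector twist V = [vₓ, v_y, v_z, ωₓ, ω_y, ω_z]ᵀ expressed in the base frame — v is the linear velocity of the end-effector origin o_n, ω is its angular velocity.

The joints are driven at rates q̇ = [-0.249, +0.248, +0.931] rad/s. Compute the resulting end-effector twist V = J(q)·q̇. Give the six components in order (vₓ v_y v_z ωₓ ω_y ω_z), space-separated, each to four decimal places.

0.0285 -0.0137 -0.1428 -0.3812 0.4644 0.5042

o_n = [0.1222, -0.0995, 0.0096]
J₁: ẑ×o_n = [0.0995, 0.1222, -0.0000], ω = ẑ
J2: z=[-0.9659, -0.2588, 0.0000] o=[0.1294, -0.4830, 0.2800] → [0.0700, -0.2612, -0.3722, -0.9659, -0.2588, 0.0000]
J3: z=[-0.1521, 0.5678, 0.8090] o=[0.0205, -0.0766, -0.0256] → [0.0386, 0.0876, -0.0542, -0.1521, 0.5678, 0.8090]
V = J·q̇ = [0.0285, -0.0137, -0.1428, -0.3812, 0.4644, 0.5042]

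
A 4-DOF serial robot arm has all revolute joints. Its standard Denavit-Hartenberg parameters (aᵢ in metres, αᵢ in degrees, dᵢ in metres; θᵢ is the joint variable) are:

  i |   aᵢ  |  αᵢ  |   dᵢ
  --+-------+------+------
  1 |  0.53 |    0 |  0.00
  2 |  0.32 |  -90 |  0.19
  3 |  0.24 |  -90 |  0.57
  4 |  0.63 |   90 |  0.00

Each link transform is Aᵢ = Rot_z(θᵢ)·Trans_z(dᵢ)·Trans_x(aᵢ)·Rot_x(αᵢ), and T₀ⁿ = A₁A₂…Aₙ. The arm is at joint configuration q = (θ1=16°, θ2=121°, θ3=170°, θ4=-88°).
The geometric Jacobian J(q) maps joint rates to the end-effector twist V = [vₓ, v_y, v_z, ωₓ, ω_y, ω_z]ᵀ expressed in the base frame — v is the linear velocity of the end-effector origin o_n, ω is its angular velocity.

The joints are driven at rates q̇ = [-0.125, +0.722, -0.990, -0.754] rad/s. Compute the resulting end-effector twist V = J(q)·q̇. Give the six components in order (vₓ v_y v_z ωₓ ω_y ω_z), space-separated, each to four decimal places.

o_n = [-0.3540, -0.6890, 0.1445]
J₁: ẑ×o_n = [0.6890, -0.3540, 0.0000], ω = ẑ
J2: z=[0.0000, 0.0000, 1.0000] o=[0.5095, 0.1461, 0.0000] → [0.8351, -0.8635, 0.0000, 0.0000, 0.0000, 1.0000]
J3: z=[-0.6820, -0.7314, 0.0000] o=[0.2754, 0.3643, 0.1900] → [0.0333, -0.0310, 0.2580, -0.6820, -0.7314, 0.0000]
J4: z=[0.1270, -0.1184, 0.9848] o=[0.0596, -0.2137, 0.1483] → [0.4685, -0.4068, -0.1093, 0.1270, -0.1184, 0.9848]
V = J·q̇ = [0.1306, -0.2417, -0.1730, 0.5794, 0.8133, -0.1455]

0.1306 -0.2417 -0.1730 0.5794 0.8133 -0.1455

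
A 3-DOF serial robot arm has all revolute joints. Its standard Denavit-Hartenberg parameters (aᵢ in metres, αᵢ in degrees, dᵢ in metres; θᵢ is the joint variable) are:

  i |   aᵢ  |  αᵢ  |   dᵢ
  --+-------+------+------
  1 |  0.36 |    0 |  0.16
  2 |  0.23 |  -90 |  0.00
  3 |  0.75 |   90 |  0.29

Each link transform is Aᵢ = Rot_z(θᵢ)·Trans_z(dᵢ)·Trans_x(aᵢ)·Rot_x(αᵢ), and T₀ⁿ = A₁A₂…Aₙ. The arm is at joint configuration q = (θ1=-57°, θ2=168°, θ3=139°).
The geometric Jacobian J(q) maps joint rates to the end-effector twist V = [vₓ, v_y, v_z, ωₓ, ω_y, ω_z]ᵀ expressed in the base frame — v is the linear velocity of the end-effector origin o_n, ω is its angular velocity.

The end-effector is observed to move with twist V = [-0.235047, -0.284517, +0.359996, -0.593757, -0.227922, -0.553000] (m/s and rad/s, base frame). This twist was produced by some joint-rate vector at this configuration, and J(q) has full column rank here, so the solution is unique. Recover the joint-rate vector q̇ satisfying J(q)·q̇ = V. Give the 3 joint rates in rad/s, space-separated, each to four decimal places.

-0.3850 -0.1680 0.6360

o_n = [0.0458, -0.7196, -0.3320]
J₁: ẑ×o_n = [0.7196, 0.0458, -0.0000], ω = ẑ
J2: z=[0.0000, 0.0000, 1.0000] o=[0.1961, -0.3019, 0.1600] → [0.4176, -0.1503, 0.0000, 0.0000, 0.0000, 1.0000]
J3: z=[-0.9336, -0.3584, 0.0000] o=[0.1136, -0.0872, 0.1600] → [0.1763, -0.4594, 0.5660, -0.9336, -0.3584, 0.0000]
q̇ = J⁺·V = [-0.3850, -0.1680, 0.6360]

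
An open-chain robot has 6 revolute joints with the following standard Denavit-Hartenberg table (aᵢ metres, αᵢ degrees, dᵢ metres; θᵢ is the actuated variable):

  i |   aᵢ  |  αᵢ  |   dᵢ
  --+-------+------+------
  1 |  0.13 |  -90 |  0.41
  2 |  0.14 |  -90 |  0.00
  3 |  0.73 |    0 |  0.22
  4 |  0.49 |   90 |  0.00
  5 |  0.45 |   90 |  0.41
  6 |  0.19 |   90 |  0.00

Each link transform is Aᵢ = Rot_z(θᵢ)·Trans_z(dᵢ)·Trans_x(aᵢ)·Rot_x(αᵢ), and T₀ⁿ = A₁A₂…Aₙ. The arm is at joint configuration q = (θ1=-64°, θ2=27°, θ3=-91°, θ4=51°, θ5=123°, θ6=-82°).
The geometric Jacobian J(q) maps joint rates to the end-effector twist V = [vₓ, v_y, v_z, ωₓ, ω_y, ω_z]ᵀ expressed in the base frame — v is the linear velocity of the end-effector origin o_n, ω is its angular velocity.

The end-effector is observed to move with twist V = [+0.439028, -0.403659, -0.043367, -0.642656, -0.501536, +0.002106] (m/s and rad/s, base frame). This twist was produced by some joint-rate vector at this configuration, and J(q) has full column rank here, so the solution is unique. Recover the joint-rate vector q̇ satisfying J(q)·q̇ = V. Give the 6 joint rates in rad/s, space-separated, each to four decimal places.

-0.5910 0.1780 -0.2330 0.0940 -0.6710 -0.8560

o_n = [0.9386, 0.4663, -0.2152]
J₁: ẑ×o_n = [-0.4663, 0.9386, 0.0000], ω = ẑ
J2: z=[0.8988, 0.4384, 0.0000] o=[0.0570, -0.1168, 0.4100] → [-0.2741, 0.5620, 0.1376, 0.8988, 0.4384, 0.0000]
J3: z=[-0.1990, 0.4080, -0.8910] o=[0.1117, -0.2290, 0.3464] → [0.3903, -0.8486, -0.4758, -0.1990, 0.4080, -0.8910]
J4: z=[-0.1990, 0.4080, -0.8910] o=[0.7189, 0.1910, 0.1562] → [0.0937, -0.2697, -0.1444, -0.1990, 0.4080, -0.8910]
J5: z=[0.4374, 0.8506, 0.2918] o=[1.1486, 0.0284, -0.0142] → [-0.2988, 0.0267, 0.3702, 0.4374, 0.8506, 0.2918]
J6: z=[0.6271, -0.0559, -0.7769] o=[1.0380, 0.6125, -0.1456] → [-0.1097, 0.1209, -0.0972, 0.6271, -0.0559, -0.7769]
q̇ = J⁺·V = [-0.5910, 0.1780, -0.2330, 0.0940, -0.6710, -0.8560]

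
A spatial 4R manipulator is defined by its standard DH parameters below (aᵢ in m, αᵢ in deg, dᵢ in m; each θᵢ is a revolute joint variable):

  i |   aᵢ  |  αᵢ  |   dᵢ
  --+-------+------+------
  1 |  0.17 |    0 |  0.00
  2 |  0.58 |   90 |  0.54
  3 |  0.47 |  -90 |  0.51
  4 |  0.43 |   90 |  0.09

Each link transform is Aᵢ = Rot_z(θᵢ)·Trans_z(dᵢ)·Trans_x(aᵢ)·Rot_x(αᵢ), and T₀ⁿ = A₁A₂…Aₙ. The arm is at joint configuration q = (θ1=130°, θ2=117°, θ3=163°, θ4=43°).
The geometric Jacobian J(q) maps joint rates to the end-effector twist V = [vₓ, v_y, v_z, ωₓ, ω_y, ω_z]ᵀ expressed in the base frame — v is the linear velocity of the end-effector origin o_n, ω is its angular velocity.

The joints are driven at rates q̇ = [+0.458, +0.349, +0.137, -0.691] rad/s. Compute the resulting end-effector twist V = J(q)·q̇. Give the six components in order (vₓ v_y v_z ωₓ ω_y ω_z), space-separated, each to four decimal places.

o_n = [-0.2320, 0.3958, 0.6833]
J₁: ẑ×o_n = [-0.3958, -0.2320, 0.0000], ω = ẑ
J2: z=[0.0000, 0.0000, 1.0000] o=[-0.1093, 0.1302, 0.0000] → [-0.2656, -0.1227, 0.0000, 0.0000, 0.0000, 1.0000]
J3: z=[-0.9205, 0.3907, 0.0000] o=[-0.3359, -0.4037, 0.5400] → [0.0560, 0.1319, -0.7765, -0.9205, 0.3907, 0.0000]
J4: z=[0.1142, 0.2691, -0.9563] o=[-0.6297, 0.2093, 0.6774] → [0.1799, -0.3810, -0.0857, 0.1142, 0.2691, -0.9563]
V = J·q̇ = [-0.3906, 0.1323, -0.0471, -0.2050, -0.1324, 1.4678]

-0.3906 0.1323 -0.0471 -0.2050 -0.1324 1.4678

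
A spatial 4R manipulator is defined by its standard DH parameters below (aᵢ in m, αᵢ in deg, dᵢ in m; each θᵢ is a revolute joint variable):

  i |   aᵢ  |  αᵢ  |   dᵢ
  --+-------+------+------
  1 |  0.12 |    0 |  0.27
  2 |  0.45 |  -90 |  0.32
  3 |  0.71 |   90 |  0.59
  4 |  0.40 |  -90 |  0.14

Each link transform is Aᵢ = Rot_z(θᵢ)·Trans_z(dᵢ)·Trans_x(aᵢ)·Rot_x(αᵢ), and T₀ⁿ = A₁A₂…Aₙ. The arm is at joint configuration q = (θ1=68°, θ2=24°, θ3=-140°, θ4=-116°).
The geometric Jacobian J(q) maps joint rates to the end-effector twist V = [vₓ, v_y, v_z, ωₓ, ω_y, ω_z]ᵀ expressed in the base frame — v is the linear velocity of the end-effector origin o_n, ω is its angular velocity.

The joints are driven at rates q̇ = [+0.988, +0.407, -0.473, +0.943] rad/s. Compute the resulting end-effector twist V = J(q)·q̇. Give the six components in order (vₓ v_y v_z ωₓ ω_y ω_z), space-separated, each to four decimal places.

o_n = [-0.1837, 0.0537, 0.8264]
J₁: ẑ×o_n = [-0.0537, -0.1837, 0.0000], ω = ẑ
J2: z=[0.0000, 0.0000, 1.0000] o=[0.0450, 0.1113, 0.2700] → [0.0576, -0.2286, 0.0000, 0.0000, 0.0000, 1.0000]
J3: z=[-0.9994, -0.0349, 0.0000] o=[0.0292, 0.5610, 0.5900] → [-0.0083, 0.2363, 0.4996, -0.9994, -0.0349, 0.0000]
J4: z=[0.0224, -0.6424, -0.7660] o=[-0.5414, -0.0032, 1.0464] → [0.1849, -0.2691, 0.2311, 0.0224, -0.6424, -0.7660]
V = J·q̇ = [0.1486, -0.6400, -0.0184, 0.4939, -0.5893, 0.6726]

0.1486 -0.6400 -0.0184 0.4939 -0.5893 0.6726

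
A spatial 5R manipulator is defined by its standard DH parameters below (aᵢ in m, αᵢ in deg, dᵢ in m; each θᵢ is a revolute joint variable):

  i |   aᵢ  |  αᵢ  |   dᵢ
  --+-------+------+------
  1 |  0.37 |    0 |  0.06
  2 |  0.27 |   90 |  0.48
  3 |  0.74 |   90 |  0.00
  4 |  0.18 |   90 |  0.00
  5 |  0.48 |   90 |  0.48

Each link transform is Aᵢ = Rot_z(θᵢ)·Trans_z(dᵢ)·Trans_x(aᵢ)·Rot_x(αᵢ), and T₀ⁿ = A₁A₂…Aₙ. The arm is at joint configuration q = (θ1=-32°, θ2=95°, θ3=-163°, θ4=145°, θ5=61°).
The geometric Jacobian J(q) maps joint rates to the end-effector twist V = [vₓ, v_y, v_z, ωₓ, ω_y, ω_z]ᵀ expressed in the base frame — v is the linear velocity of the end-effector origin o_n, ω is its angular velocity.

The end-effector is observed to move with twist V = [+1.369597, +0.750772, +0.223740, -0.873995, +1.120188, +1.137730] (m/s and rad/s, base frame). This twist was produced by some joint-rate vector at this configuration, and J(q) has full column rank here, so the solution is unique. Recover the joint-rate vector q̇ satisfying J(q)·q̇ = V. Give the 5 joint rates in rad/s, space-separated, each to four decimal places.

o_n = [0.6479, -0.9279, 0.7435]
J₁: ẑ×o_n = [0.9279, 0.6479, -0.0000], ω = ẑ
J2: z=[0.0000, 0.0000, 1.0000] o=[0.3138, -0.1961, 0.0600] → [0.7318, 0.3341, -0.0000, 0.0000, 0.0000, 1.0000]
J3: z=[0.8910, -0.4540, 0.0000] o=[0.4364, 0.0445, 0.5400] → [-0.0924, -0.1813, -0.7704, 0.8910, -0.4540, 0.0000]
J4: z=[-0.1327, -0.2605, 0.9563] o=[0.1151, -0.5860, 0.3236] → [0.2176, 0.5652, 0.1842, -0.1327, -0.2605, 0.9563]
J5: z=[0.4808, -0.8606, -0.1677] o=[0.2711, -0.5073, 0.3668] → [-0.3947, -0.2443, 0.1220, 0.4808, -0.8606, -0.1677]
q̇ = J⁺·V = [0.5240, 0.7070, -0.5050, -0.2650, -0.9550]

0.5240 0.7070 -0.5050 -0.2650 -0.9550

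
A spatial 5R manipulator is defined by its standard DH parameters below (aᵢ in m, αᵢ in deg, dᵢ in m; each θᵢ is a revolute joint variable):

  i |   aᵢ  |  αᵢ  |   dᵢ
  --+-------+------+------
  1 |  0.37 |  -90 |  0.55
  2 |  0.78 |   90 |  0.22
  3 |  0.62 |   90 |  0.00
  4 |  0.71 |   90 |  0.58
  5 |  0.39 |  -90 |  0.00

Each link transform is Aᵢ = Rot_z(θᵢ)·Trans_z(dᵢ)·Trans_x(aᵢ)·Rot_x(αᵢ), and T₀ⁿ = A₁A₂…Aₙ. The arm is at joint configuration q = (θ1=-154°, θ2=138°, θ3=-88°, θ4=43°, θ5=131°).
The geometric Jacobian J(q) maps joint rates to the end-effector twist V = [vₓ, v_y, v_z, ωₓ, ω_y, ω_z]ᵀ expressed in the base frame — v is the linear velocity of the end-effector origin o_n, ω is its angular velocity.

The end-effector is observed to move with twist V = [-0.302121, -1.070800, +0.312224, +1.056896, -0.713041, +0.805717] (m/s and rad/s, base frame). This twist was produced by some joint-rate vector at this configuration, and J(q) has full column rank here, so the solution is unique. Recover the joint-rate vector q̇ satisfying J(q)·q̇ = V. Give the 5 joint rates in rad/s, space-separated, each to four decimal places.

0.5300 0.9890 -0.7440 -0.2930 -0.1540

o_n = [-0.8934, 0.4122, 0.3604]
J₁: ẑ×o_n = [-0.4122, -0.8934, 0.0000], ω = ẑ
J2: z=[0.4384, -0.8988, 0.0000] o=[-0.3326, -0.1622, 0.5500] → [0.1704, 0.0831, -0.2523, 0.4384, -0.8988, 0.0000]
J3: z=[-0.6014, -0.2933, -0.7431] o=[0.2849, -0.1058, 0.0281] → [0.2875, 1.0754, -0.6571, -0.6014, -0.2933, -0.7431]
J4: z=[-0.6828, -0.2942, 0.6687] o=[0.0277, 0.4581, 0.0136] → [-0.0713, -0.3792, -0.2396, -0.6828, -0.2942, 0.6687]
J5: z=[0.1570, 0.8349, 0.5276] o=[-0.8749, 0.6178, 0.0295] → [0.3847, -0.0616, -0.0169, 0.1570, 0.8349, 0.5276]
q̇ = J⁺·V = [0.5300, 0.9890, -0.7440, -0.2930, -0.1540]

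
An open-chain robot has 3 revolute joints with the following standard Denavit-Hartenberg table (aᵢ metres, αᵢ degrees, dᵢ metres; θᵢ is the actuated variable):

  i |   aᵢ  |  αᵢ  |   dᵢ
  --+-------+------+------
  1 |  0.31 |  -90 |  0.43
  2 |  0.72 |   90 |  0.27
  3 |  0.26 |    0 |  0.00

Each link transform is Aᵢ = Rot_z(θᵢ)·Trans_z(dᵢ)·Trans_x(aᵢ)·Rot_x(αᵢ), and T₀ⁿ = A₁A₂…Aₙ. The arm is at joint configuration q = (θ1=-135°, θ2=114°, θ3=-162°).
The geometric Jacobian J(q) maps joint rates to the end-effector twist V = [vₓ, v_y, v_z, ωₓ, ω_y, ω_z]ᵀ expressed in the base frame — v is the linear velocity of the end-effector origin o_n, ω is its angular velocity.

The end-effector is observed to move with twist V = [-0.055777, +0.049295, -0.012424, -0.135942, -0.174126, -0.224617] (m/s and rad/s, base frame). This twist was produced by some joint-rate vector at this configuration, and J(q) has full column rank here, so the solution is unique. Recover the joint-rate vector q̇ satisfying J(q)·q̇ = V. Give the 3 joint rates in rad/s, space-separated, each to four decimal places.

-0.1270 0.0270 0.2400

o_n = [0.0509, -0.2174, -0.0019]
J₁: ẑ×o_n = [0.2174, 0.0509, -0.0000], ω = ẑ
J2: z=[0.7071, -0.7071, 0.0000] o=[-0.2192, -0.2192, 0.4300] → [0.3054, 0.3054, 0.1923, 0.7071, -0.7071, 0.0000]
J3: z=[-0.6460, -0.6460, -0.4067] o=[0.1788, -0.2030, -0.2278] → [-0.1517, 0.1980, -0.0734, -0.6460, -0.6460, -0.4067]
q̇ = J⁺·V = [-0.1270, 0.0270, 0.2400]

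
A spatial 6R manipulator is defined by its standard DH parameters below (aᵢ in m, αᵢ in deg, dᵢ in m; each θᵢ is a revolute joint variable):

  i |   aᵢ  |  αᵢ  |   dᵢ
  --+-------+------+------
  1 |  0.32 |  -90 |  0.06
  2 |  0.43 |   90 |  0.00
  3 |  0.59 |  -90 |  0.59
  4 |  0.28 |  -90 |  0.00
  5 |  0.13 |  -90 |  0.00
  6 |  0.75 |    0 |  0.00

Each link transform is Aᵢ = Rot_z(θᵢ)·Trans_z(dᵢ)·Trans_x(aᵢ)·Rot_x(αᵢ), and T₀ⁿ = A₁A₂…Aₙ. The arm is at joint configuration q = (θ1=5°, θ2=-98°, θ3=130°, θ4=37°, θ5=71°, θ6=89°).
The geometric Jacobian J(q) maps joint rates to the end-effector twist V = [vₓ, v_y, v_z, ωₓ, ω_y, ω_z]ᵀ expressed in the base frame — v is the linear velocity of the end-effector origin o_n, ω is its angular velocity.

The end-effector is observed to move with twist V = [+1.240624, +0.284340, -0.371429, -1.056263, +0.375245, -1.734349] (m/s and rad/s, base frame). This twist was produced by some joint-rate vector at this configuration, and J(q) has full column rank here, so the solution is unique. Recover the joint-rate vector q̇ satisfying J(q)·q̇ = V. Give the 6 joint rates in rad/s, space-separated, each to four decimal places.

o_n = [-0.7126, 1.0262, -0.3785]
J₁: ẑ×o_n = [-1.0262, -0.7126, 0.0000], ω = ẑ
J2: z=[-0.0872, 0.9962, 0.0000] o=[0.3188, 0.0279, 0.0600] → [-0.4368, -0.0382, 0.9405, -0.0872, 0.9962, 0.0000]
J3: z=[-0.9865, -0.0863, -0.1392] o=[0.2592, 0.0227, 0.4858] → [0.2143, -0.7174, -1.0739, -0.9865, -0.0863, -0.1392]
J4: z=[0.1622, -0.6310, -0.7586] o=[-0.3097, 0.4266, 0.0281] → [0.7115, 0.3716, -0.1570, 0.1622, -0.6310, -0.7586]
J5: z=[0.7744, -0.3950, 0.4942] o=[-0.1384, 0.6135, -0.0907] → [-0.0903, -0.0609, 0.0928, 0.7744, -0.3950, 0.4942]
J6: z=[-0.6310, -0.4258, 0.6484] o=[-0.1325, 0.7194, -0.0155] → [-0.0444, -0.6053, -0.4407, -0.6310, -0.4258, 0.6484]
q̇ = J⁺·V = [-0.7800, 0.6820, 0.8420, 0.7200, -0.4510, -0.1050]

-0.7800 0.6820 0.8420 0.7200 -0.4510 -0.1050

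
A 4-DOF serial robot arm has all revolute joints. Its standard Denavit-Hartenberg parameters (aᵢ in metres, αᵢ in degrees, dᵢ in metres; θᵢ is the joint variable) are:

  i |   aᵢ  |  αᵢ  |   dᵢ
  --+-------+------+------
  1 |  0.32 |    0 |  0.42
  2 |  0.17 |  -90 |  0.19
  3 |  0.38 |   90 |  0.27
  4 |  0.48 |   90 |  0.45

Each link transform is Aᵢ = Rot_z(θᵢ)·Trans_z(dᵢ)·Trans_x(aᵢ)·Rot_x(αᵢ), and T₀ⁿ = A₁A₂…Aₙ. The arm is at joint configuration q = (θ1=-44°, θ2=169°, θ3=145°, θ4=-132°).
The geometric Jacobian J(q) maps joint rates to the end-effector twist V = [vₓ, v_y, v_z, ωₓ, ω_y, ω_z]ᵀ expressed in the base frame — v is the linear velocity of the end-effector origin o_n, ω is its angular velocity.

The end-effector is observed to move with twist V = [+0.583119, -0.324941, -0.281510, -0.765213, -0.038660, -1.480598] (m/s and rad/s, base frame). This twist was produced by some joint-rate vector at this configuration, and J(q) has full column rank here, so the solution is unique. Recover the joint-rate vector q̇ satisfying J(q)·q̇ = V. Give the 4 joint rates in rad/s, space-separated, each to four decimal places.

-0.8860 -0.0130 0.6490 0.7100

o_n = [0.0833, 0.1387, 0.2076]
J₁: ẑ×o_n = [-0.1387, 0.0833, 0.0000], ω = ẑ
J2: z=[0.0000, 0.0000, 1.0000] o=[0.2302, -0.2223, 0.4200] → [-0.3610, -0.1469, 0.0000, 0.0000, 0.0000, 1.0000]
J3: z=[-0.8192, -0.5736, 0.0000] o=[0.1327, -0.0830, 0.6100] → [0.2308, -0.3296, -0.2099, -0.8192, -0.5736, 0.0000]
J4: z=[-0.3290, 0.4698, -0.8192] o=[0.0901, -0.4929, 0.3920] → [0.4307, -0.0551, -0.2046, -0.3290, 0.4698, -0.8192]
q̇ = J⁺·V = [-0.8860, -0.0130, 0.6490, 0.7100]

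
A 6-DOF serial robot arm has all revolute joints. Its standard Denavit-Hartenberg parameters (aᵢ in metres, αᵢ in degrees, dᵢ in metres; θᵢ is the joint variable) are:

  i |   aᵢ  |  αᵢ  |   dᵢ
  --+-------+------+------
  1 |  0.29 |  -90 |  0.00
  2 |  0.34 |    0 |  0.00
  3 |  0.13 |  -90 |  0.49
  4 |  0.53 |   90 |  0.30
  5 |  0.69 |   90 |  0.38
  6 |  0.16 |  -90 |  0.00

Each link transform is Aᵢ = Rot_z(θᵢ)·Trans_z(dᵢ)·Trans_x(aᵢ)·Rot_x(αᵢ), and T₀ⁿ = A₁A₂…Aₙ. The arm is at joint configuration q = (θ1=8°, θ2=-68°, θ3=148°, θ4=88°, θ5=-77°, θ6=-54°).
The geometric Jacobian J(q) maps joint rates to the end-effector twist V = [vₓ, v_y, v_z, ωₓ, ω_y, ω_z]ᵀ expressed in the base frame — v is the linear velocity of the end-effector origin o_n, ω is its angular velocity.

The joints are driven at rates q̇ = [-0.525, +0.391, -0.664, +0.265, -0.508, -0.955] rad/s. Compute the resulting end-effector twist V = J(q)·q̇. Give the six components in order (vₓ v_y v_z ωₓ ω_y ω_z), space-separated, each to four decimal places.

o_n = [0.9642, -0.0737, -0.0031]
J₁: ẑ×o_n = [0.0737, 0.9642, -0.0000], ω = ẑ
J2: z=[-0.1392, 0.9903, 0.0000] o=[0.2872, 0.0404, 0.0000] → [-0.0031, -0.0004, -0.6546, -0.1392, 0.9903, 0.0000]
J3: z=[-0.1392, 0.9903, 0.0000] o=[0.4133, 0.0581, 0.3152] → [-0.3152, -0.0443, -0.5272, -0.1392, 0.9903, 0.0000]
J4: z=[-0.9752, -0.1371, -0.1736] o=[0.3675, 0.5465, 0.1872] → [-0.0816, -0.2892, 0.6866, -0.9752, -0.1371, -0.1736]
J5: z=[0.1670, 0.0587, -0.9842] o=[0.1518, -0.0187, 0.1169] → [-0.0612, -0.7796, -0.0569, 0.1670, 0.0587, -0.9842]
J6: z=[0.0780, 0.9943, 0.0726] o=[0.8934, -0.0578, -0.1457] → [0.1429, -0.0060, -0.0717, 0.0780, 0.9943, 0.0726]
V = J·q̇ = [0.0424, -0.1519, 0.3734, -0.3798, -1.2861, -0.1403]

0.0424 -0.1519 0.3734 -0.3798 -1.2861 -0.1403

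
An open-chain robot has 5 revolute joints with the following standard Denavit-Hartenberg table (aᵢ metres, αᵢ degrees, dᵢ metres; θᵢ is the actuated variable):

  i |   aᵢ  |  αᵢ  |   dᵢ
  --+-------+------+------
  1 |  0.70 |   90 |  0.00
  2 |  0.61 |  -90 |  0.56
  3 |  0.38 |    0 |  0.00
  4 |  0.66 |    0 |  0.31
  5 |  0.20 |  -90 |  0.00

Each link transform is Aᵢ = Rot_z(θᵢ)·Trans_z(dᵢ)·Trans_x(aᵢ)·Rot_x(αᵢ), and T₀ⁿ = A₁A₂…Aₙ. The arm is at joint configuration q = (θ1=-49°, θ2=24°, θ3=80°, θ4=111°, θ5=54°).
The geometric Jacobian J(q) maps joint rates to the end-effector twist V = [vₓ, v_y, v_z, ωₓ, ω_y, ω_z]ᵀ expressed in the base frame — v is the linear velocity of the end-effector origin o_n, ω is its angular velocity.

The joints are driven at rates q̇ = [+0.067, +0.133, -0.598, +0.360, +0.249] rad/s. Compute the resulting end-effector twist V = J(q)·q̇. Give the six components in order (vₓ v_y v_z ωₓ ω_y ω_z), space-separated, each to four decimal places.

o_n = [-0.0293, -0.7177, 0.2603]
J₁: ẑ×o_n = [0.7177, -0.0293, 0.0000], ω = ẑ
J2: z=[-0.7547, -0.6561, 0.0000] o=[0.4592, -0.5283, 0.0000] → [-0.1707, 0.1964, -0.1776, -0.7547, -0.6561, 0.0000]
J3: z=[-0.2668, 0.3070, 0.9135] o=[0.4022, -1.3163, 0.2481] → [-0.5431, -0.3910, -0.0273, -0.2668, 0.3070, 0.9135]
J4: z=[-0.2668, 0.3070, 0.9135] o=[0.7242, -1.1162, 0.2749] → [-0.3686, -0.6923, 0.1249, -0.2668, 0.3070, 0.9135]
J5: z=[-0.2668, 0.3070, 0.9135] o=[0.1581, -0.6570, 0.2946] → [0.0448, -0.1804, 0.0737, -0.2668, 0.3070, 0.9135]
V = J·q̇ = [0.2286, -0.0362, 0.0560, -0.1033, -0.0839, 0.0770]

0.2286 -0.0362 0.0560 -0.1033 -0.0839 0.0770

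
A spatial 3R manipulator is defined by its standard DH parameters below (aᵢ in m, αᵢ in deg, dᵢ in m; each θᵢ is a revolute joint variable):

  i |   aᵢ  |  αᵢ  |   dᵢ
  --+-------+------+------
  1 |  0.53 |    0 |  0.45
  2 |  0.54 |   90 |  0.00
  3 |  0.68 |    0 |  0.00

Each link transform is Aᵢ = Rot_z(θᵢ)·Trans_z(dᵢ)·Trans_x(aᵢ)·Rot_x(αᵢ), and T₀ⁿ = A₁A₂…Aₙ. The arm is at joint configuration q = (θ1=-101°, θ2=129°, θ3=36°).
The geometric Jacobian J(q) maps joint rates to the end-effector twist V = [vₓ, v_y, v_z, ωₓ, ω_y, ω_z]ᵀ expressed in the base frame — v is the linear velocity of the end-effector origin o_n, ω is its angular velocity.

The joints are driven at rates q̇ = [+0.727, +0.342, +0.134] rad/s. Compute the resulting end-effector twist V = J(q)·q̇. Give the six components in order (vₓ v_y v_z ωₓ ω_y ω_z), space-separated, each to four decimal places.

o_n = [0.8614, -0.0085, 0.8497]
J₁: ẑ×o_n = [0.0085, 0.8614, -0.0000], ω = ẑ
J2: z=[0.0000, 0.0000, 1.0000] o=[-0.1011, -0.5203, 0.4500] → [-0.5118, 0.9625, 0.0000, 0.0000, 0.0000, 1.0000]
J3: z=[0.4695, -0.8829, 0.0000] o=[0.3757, -0.2667, 0.4500] → [-0.3529, -0.1876, 0.5501, 0.4695, -0.8829, 0.0000]
V = J·q̇ = [-0.2162, 0.9303, 0.0737, 0.0629, -0.1183, 1.0690]

-0.2162 0.9303 0.0737 0.0629 -0.1183 1.0690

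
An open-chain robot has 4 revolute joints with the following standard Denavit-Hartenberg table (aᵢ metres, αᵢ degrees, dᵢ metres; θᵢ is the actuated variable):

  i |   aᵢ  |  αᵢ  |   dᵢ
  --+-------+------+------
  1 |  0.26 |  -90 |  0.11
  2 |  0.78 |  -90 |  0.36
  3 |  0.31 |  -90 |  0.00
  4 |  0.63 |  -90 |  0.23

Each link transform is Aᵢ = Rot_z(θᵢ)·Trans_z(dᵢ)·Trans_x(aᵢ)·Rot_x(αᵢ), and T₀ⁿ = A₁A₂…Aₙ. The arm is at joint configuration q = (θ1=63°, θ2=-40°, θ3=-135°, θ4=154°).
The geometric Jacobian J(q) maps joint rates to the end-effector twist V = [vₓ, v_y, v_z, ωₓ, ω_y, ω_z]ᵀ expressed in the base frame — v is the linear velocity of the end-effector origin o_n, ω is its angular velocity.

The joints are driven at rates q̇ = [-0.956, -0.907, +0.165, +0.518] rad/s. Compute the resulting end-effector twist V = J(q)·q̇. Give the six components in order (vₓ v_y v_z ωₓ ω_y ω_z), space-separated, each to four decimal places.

o_n = [0.1241, 0.9956, 1.0439]
J₁: ẑ×o_n = [-0.9956, 0.1241, 0.0000], ω = ẑ
J2: z=[-0.8910, 0.4540, 0.0000] o=[0.1180, 0.2317, 0.1100] → [0.4240, 0.8321, -0.6834, -0.8910, 0.4540, 0.0000]
J3: z=[0.2918, 0.5727, -0.7660] o=[0.0685, 0.9275, 0.6114] → [0.2999, -0.1688, -0.0119, 0.2918, 0.5727, -0.7660]
J4: z=[-0.3841, 0.8037, 0.4545] o=[-0.2030, 0.8774, 0.4705] → [0.4072, 0.3689, -0.3082, -0.3841, 0.8037, 0.4545]
V = J·q̇ = [0.8276, -0.7101, 0.4582, 0.6573, 0.0990, -0.8470]

0.8276 -0.7101 0.4582 0.6573 0.0990 -0.8470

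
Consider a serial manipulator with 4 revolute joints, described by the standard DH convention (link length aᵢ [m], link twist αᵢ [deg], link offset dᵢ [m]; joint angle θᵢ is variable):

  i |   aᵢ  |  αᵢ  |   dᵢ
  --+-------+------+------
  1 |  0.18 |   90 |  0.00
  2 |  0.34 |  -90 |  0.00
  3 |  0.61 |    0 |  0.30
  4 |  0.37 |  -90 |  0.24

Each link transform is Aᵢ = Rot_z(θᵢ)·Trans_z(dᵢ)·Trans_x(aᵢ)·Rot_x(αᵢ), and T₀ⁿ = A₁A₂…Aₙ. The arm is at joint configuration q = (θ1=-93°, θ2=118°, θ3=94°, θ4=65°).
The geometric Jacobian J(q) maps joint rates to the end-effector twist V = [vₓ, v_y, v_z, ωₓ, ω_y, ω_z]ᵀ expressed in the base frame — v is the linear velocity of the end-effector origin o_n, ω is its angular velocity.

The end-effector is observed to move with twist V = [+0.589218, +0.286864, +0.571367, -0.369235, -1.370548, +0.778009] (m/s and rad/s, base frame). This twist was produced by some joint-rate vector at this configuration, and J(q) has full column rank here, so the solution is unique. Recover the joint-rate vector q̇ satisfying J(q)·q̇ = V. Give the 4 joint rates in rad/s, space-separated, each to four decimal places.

0.0400 0.2970 -0.9720 -0.6000

o_n = [0.7544, 0.2351, -0.2959]
J₁: ẑ×o_n = [-0.2351, 0.7544, 0.0000], ω = ẑ
J2: z=[-0.9986, 0.0523, 0.0000] o=[-0.0094, -0.1798, 0.0000] → [-0.0155, -0.2955, -0.4543, -0.9986, 0.0523, 0.0000]
J3: z=[0.0462, 0.8817, -0.4695] o=[-0.0011, -0.0204, 0.3002] → [-0.4057, -0.3271, -0.6544, 0.0462, 0.8817, -0.4695]
J4: z=[0.0462, 0.8817, -0.4695] o=[0.6194, 0.1924, 0.1218] → [-0.3482, -0.0441, -0.1171, 0.0462, 0.8817, -0.4695]
q̇ = J⁺·V = [0.0400, 0.2970, -0.9720, -0.6000]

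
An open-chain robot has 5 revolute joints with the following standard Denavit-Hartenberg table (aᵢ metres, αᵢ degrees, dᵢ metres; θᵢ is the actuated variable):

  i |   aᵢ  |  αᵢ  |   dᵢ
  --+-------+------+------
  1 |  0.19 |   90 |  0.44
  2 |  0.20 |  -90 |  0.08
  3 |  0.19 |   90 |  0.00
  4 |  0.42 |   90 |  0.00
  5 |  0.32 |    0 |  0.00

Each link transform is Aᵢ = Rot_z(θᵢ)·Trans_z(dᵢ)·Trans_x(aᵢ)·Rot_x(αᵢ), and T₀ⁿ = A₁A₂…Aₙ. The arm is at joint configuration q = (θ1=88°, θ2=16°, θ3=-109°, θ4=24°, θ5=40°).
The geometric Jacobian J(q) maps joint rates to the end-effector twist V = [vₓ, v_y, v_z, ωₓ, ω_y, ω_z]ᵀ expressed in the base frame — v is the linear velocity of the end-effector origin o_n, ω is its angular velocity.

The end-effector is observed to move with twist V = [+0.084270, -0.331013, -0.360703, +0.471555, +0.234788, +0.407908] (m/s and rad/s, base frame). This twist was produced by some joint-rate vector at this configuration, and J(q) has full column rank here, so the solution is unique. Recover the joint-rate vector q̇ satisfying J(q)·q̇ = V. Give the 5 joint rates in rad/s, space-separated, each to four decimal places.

-0.0720 0.7220 -0.4310 -0.2690 -0.9010

o_n = [0.7622, -0.1556, 0.6300]
J₁: ẑ×o_n = [0.1556, 0.7622, -0.0000], ω = ẑ
J2: z=[0.9994, -0.0349, 0.0000] o=[0.0066, 0.1899, 0.4400] → [-0.0066, -0.1899, -0.3189, 0.9994, -0.0349, 0.0000]
J3: z=[-0.0096, -0.2755, 0.9613] o=[0.0933, 0.3792, 0.4951] → [0.4769, 0.6443, 0.1894, -0.0096, -0.2755, 0.9613]
J4: z=[-0.3571, -0.8970, -0.2606] o=[0.2708, 0.3135, 0.4781] → [-0.2585, -0.0738, 0.6084, -0.3571, -0.8970, -0.2606]
J5: z=[0.3887, 0.1110, -0.9147] o=[0.6275, 0.1338, 0.6079] → [-0.2622, -0.1319, -0.1274, 0.3887, 0.1110, -0.9147]
q̇ = J⁺·V = [-0.0720, 0.7220, -0.4310, -0.2690, -0.9010]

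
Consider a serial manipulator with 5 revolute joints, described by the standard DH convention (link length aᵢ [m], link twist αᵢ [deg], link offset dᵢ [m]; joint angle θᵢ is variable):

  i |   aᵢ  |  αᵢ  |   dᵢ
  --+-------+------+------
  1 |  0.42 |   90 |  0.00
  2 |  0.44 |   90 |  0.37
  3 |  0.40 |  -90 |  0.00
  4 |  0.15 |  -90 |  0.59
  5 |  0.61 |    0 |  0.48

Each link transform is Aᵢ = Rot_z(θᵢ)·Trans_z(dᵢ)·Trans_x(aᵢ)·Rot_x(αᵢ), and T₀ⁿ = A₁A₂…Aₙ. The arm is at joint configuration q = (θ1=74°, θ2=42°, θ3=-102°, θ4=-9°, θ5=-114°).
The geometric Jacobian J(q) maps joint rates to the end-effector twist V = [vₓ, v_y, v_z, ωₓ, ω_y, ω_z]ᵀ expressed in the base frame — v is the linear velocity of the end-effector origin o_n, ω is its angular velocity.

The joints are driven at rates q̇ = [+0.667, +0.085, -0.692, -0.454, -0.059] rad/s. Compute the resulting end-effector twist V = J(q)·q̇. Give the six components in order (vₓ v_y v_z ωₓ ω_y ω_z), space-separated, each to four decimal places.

-1.8115 -0.1435 -0.2407 -0.0263 -0.7754 0.8421

o_n = [0.1002, 1.2144, 1.3564]
J₁: ẑ×o_n = [-1.2144, 0.1002, 0.0000], ω = ẑ
J2: z=[0.9613, -0.2756, 0.0000] o=[0.1158, 0.4037, 0.0000] → [-0.3739, -1.3039, 0.7750, 0.9613, -0.2756, 0.0000]
J3: z=[0.1844, 0.6432, -0.7431] o=[0.5616, 0.6161, 0.2944] → [1.1278, 0.1470, 0.4071, 0.1844, 0.6432, -0.7431]
J4: z=[0.0005, 0.7561, 0.6545] o=[0.1684, 0.6645, 0.2388] → [0.4851, -0.0452, 0.0519, 0.0005, 0.7561, 0.6545]
J5: z=[-0.3359, -0.6163, 0.7122] o=[0.0274, 1.1436, 0.5869] → [-0.5248, 0.3103, 0.0210, -0.3359, -0.6163, 0.7122]
V = J·q̇ = [-1.8115, -0.1435, -0.2407, -0.0263, -0.7754, 0.8421]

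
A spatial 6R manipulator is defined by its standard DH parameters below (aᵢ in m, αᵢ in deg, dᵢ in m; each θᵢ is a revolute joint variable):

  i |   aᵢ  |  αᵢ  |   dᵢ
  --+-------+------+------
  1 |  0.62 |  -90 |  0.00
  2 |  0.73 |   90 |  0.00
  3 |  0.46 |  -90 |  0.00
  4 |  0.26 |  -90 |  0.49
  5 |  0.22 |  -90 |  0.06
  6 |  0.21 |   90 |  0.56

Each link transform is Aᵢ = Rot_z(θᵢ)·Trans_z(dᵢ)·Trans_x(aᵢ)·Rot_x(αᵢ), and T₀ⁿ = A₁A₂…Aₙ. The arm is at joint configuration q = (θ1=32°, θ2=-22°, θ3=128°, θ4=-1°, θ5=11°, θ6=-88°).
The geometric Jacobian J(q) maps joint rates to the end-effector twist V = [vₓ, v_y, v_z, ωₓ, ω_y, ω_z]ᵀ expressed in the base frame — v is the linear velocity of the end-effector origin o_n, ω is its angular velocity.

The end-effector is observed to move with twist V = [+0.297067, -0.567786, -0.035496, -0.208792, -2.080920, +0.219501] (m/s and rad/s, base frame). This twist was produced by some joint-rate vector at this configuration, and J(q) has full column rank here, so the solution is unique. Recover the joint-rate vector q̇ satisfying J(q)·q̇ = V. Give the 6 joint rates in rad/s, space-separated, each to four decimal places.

o_n = [0.4554, 1.1408, -0.1341]
J₁: ẑ×o_n = [-1.1408, 0.4554, 0.0000], ω = ẑ
J2: z=[-0.5299, 0.8480, 0.0000] o=[0.5258, 0.3285, 0.0000] → [-0.1138, -0.0711, -0.3707, -0.5299, 0.8480, 0.0000]
J3: z=[-0.3177, -0.1985, 0.9272] o=[1.0998, 0.6872, 0.2735] → [-0.3397, -0.7270, -0.2720, -0.3177, -0.1985, 0.9272]
J4: z=[-0.2934, -0.9093, -0.2952] o=[0.6850, 0.8555, 0.1674] → [0.3584, -0.0207, -0.2925, -0.2934, -0.9093, -0.2952]
J5: z=[0.3019, 0.2049, -0.9311] o=[0.3054, 0.5041, -0.0330] → [0.5721, -0.1091, 0.1615, 0.3019, 0.2049, -0.9311]
J6: z=[0.4610, 0.8235, 0.3307] o=[0.1400, 0.6328, -0.1228] → [-0.1773, 0.1095, -0.0255, 0.4610, 0.8235, 0.3307]
q̇ = J⁺·V = [-0.0960, -0.9600, 0.7150, 0.6940, -0.0550, -0.5860]

-0.0960 -0.9600 0.7150 0.6940 -0.0550 -0.5860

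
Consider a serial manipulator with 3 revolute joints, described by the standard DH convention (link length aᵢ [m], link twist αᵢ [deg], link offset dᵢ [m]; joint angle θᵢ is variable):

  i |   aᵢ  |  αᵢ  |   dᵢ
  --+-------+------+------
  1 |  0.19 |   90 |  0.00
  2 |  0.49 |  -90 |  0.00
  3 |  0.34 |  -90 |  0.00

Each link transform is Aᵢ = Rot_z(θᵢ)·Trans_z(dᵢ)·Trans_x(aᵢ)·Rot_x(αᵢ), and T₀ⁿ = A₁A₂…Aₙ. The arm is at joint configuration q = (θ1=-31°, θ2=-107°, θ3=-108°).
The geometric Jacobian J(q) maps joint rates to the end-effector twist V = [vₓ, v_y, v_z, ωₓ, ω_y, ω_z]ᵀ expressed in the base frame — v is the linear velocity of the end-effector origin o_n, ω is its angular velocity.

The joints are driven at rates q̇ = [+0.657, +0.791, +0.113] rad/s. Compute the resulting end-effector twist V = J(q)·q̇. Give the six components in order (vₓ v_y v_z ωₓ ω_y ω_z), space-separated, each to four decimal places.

0.4426 -0.2204 -0.1240 -0.3148 -0.7337 0.6240

o_n = [-0.1001, -0.3171, -0.3681]
J₁: ẑ×o_n = [0.3171, -0.1001, 0.0000], ω = ẑ
J2: z=[-0.5150, -0.8572, 0.0000] o=[0.1629, -0.0979, 0.0000] → [0.3155, -0.1896, -0.1125, -0.5150, -0.8572, 0.0000]
J3: z=[0.8197, -0.4925, -0.2924] o=[0.0401, -0.0241, -0.4686] → [-0.1352, -0.0414, -0.3092, 0.8197, -0.4925, -0.2924]
V = J·q̇ = [0.4426, -0.2204, -0.1240, -0.3148, -0.7337, 0.6240]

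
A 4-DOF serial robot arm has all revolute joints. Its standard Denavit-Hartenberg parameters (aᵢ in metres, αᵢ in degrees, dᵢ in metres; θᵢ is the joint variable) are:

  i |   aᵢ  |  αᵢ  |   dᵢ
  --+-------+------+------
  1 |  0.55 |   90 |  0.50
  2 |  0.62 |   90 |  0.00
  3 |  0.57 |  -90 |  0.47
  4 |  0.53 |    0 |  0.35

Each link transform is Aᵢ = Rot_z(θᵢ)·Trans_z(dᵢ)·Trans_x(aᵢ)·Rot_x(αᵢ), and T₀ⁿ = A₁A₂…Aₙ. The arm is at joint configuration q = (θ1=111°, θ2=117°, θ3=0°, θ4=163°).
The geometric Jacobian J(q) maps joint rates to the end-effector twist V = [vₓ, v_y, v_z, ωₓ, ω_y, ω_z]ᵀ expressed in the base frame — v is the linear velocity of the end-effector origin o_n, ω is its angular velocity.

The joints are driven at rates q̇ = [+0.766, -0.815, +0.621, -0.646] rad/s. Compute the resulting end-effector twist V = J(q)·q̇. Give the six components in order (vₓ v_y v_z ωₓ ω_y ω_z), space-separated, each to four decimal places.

o_n = [0.1402, 0.6114, 1.2517]
J₁: ẑ×o_n = [-0.6114, 0.1402, 0.0000], ω = ẑ
J2: z=[0.9336, 0.3584, 0.0000] o=[-0.1971, 0.5135, 0.5000] → [0.2694, -0.7018, -0.0294, 0.9336, 0.3584, 0.0000]
J3: z=[-0.3193, 0.8318, 0.4540] o=[-0.0962, 0.2507, 1.0524] → [0.0020, 0.1710, -0.3119, -0.3193, 0.8318, 0.4540]
J4: z=[0.9336, 0.3584, 0.0000] o=[-0.1536, 0.4001, 1.7737] → [-0.1870, 0.4873, 0.0920, 0.9336, 0.3584, 0.0000]
V = J·q̇ = [-0.5658, 0.4708, -0.2291, -1.5623, -0.0070, 1.0479]

-0.5658 0.4708 -0.2291 -1.5623 -0.0070 1.0479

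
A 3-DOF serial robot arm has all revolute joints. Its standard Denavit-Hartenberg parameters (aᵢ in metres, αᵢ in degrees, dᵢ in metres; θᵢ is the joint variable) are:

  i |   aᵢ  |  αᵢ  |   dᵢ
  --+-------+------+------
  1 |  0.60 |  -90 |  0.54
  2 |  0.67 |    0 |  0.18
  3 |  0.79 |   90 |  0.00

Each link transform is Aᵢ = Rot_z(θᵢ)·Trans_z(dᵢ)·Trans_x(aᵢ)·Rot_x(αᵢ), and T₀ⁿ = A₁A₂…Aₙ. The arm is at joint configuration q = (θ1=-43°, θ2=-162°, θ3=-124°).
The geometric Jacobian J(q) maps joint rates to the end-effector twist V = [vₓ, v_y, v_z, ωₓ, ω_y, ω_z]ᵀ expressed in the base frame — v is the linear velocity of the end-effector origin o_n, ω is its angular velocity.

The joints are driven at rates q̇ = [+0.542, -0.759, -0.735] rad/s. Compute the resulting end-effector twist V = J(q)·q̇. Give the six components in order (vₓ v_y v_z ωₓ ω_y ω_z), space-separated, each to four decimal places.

o_n = [0.2548, 0.0085, -0.0124]
J₁: ẑ×o_n = [-0.0085, 0.2548, 0.0000], ω = ẑ
J2: z=[0.6820, 0.7314, 0.0000] o=[0.4388, -0.4092, 0.5400] → [-0.4040, 0.3767, 0.4195, 0.6820, 0.7314, 0.0000]
J3: z=[0.6820, 0.7314, 0.0000] o=[0.0955, 0.1570, 0.7470] → [-0.5554, 0.5179, -0.2178, 0.6820, 0.7314, 0.0000]
V = J·q̇ = [0.7102, -0.5285, -0.1583, -1.0189, -1.0926, 0.5420]

0.7102 -0.5285 -0.1583 -1.0189 -1.0926 0.5420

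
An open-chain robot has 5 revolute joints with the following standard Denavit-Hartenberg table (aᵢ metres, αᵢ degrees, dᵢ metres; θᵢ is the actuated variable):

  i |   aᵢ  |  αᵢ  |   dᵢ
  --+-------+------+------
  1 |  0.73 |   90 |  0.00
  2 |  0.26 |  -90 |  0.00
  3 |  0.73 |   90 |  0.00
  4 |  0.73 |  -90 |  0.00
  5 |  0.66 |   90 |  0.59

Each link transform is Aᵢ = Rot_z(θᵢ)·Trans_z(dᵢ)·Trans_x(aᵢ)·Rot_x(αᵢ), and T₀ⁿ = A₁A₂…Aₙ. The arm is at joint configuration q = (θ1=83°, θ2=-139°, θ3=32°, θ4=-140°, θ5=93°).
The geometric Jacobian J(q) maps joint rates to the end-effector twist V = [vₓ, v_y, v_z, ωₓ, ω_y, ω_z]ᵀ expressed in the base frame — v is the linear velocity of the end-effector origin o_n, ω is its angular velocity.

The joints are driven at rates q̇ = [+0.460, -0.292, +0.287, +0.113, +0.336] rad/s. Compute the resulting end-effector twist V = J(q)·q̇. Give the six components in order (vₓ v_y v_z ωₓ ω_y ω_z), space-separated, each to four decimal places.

-0.1215 -0.1715 0.1738 -0.3283 -0.1249 0.2782

o_n = [-0.8777, -0.0548, 0.4163]
J₁: ẑ×o_n = [0.0548, -0.8777, 0.0000], ω = ẑ
J2: z=[0.9925, -0.1219, 0.0000] o=[0.0890, 0.7246, 0.0000] → [-0.0507, -0.4132, -0.8914, 0.9925, -0.1219, 0.0000]
J3: z=[0.0800, 0.6512, -0.7547] o=[0.0651, 0.5298, -0.1706] → [-0.0591, 0.6646, 0.5671, 0.0800, 0.6512, -0.7547]
J4: z=[0.7930, -0.5003, -0.3477] o=[-0.3758, 0.1132, -0.5767] → [-0.5552, -0.6130, -0.3843, 0.7930, -0.5003, -0.3477]
J5: z=[-0.4495, -0.8656, 0.2205] o=[-0.0756, 0.1268, 0.0885] → [-0.2437, -0.0295, -0.6127, -0.4495, -0.8656, 0.2205]
V = J·q̇ = [-0.1215, -0.1715, 0.1738, -0.3283, -0.1249, 0.2782]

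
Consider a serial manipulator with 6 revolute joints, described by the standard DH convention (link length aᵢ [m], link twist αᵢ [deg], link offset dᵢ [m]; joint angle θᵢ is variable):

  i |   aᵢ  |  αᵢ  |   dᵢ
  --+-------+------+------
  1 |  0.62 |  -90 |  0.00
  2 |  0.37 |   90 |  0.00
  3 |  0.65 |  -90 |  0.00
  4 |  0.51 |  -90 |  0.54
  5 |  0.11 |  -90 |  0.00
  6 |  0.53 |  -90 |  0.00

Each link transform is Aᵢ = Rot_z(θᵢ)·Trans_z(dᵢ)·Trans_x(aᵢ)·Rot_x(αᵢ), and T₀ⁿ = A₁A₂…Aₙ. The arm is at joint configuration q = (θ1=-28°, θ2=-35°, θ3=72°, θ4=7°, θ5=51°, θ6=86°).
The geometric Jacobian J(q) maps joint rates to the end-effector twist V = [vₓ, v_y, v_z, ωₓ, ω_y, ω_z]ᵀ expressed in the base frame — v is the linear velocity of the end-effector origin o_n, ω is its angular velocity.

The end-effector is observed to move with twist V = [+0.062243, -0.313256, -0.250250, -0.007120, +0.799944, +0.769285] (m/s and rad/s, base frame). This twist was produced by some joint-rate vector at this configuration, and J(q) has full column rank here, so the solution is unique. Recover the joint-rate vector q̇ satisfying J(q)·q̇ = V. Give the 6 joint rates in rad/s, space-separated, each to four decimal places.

-0.3210 0.7010 0.4250 -0.3080 -0.6940 -0.0180

o_n = [1.2347, 0.9062, 0.5823]
J₁: ẑ×o_n = [-0.9062, 1.2347, 0.0000], ω = ẑ
J2: z=[0.4695, 0.8829, 0.0000] o=[0.5474, -0.2911, 0.0000] → [0.5141, -0.2734, -0.0447, 0.4695, 0.8829, 0.0000]
J3: z=[-0.5064, 0.2693, 0.8192] o=[0.8150, -0.4334, 0.2122] → [-0.9977, 0.5312, -0.7914, -0.5064, 0.2693, 0.8192]
J4: z=[-0.5428, 0.6386, -0.5455] o=[1.2505, 0.0352, 0.3274] → [0.6379, 0.1470, -0.4626, -0.5428, 0.6386, -0.5455]
J5: z=[0.4210, -0.3551, -0.8346] o=[1.3281, 0.7282, 0.0717] → [-0.0328, -0.1370, 0.0418, 0.4210, -0.3551, -0.8346]
J6: z=[-0.2232, -0.9324, 0.2842] o=[1.4248, 0.7209, 0.1236] → [-0.4804, 0.0484, -0.2186, -0.2232, -0.9324, 0.2842]
q̇ = J⁺·V = [-0.3210, 0.7010, 0.4250, -0.3080, -0.6940, -0.0180]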